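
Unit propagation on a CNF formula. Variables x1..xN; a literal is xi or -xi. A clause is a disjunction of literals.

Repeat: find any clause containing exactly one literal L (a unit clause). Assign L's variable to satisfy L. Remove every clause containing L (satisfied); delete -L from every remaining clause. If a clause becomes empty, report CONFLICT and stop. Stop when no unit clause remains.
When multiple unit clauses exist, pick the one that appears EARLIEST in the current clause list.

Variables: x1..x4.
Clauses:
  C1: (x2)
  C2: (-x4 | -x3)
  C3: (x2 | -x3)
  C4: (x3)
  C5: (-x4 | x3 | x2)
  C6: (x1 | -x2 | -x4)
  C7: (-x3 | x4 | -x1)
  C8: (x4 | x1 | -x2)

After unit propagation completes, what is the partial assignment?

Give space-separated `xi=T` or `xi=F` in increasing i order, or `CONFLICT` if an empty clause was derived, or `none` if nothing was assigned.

unit clause [2] forces x2=T; simplify:
  drop -2 from [1, -2, -4] -> [1, -4]
  drop -2 from [4, 1, -2] -> [4, 1]
  satisfied 3 clause(s); 5 remain; assigned so far: [2]
unit clause [3] forces x3=T; simplify:
  drop -3 from [-4, -3] -> [-4]
  drop -3 from [-3, 4, -1] -> [4, -1]
  satisfied 1 clause(s); 4 remain; assigned so far: [2, 3]
unit clause [-4] forces x4=F; simplify:
  drop 4 from [4, -1] -> [-1]
  drop 4 from [4, 1] -> [1]
  satisfied 2 clause(s); 2 remain; assigned so far: [2, 3, 4]
unit clause [-1] forces x1=F; simplify:
  drop 1 from [1] -> [] (empty!)
  satisfied 1 clause(s); 1 remain; assigned so far: [1, 2, 3, 4]
CONFLICT (empty clause)

Answer: CONFLICT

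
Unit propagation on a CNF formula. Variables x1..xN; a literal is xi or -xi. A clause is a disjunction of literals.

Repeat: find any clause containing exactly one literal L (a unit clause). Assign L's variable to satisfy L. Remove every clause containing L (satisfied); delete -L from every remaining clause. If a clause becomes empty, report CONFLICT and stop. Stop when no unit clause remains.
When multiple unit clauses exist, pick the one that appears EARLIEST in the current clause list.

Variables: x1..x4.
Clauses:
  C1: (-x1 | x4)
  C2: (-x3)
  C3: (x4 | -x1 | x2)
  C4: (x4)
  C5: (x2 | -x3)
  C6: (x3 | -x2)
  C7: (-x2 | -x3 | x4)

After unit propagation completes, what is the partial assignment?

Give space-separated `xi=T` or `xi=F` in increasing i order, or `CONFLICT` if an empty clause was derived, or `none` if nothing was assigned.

unit clause [-3] forces x3=F; simplify:
  drop 3 from [3, -2] -> [-2]
  satisfied 3 clause(s); 4 remain; assigned so far: [3]
unit clause [4] forces x4=T; simplify:
  satisfied 3 clause(s); 1 remain; assigned so far: [3, 4]
unit clause [-2] forces x2=F; simplify:
  satisfied 1 clause(s); 0 remain; assigned so far: [2, 3, 4]

Answer: x2=F x3=F x4=T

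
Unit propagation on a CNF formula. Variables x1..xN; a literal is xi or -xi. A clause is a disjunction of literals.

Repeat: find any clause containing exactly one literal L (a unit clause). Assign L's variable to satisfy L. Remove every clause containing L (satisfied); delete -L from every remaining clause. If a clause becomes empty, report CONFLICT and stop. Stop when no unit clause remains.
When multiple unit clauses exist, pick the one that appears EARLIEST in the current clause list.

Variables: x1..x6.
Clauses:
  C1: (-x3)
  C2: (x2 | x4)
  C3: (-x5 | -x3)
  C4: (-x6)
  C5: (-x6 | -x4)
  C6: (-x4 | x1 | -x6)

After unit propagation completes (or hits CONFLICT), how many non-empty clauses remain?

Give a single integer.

Answer: 1

Derivation:
unit clause [-3] forces x3=F; simplify:
  satisfied 2 clause(s); 4 remain; assigned so far: [3]
unit clause [-6] forces x6=F; simplify:
  satisfied 3 clause(s); 1 remain; assigned so far: [3, 6]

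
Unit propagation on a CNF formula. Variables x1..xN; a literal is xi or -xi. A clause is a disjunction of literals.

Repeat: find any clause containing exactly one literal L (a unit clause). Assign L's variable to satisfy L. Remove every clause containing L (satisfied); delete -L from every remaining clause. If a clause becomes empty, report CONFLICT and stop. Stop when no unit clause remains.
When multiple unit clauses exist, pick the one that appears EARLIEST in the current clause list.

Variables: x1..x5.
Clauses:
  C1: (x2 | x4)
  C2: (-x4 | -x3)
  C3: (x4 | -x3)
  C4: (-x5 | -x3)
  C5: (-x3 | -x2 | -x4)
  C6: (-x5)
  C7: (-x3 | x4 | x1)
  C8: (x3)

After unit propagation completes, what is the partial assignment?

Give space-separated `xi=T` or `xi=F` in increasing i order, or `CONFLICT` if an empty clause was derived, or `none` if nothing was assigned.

Answer: CONFLICT

Derivation:
unit clause [-5] forces x5=F; simplify:
  satisfied 2 clause(s); 6 remain; assigned so far: [5]
unit clause [3] forces x3=T; simplify:
  drop -3 from [-4, -3] -> [-4]
  drop -3 from [4, -3] -> [4]
  drop -3 from [-3, -2, -4] -> [-2, -4]
  drop -3 from [-3, 4, 1] -> [4, 1]
  satisfied 1 clause(s); 5 remain; assigned so far: [3, 5]
unit clause [-4] forces x4=F; simplify:
  drop 4 from [2, 4] -> [2]
  drop 4 from [4] -> [] (empty!)
  drop 4 from [4, 1] -> [1]
  satisfied 2 clause(s); 3 remain; assigned so far: [3, 4, 5]
CONFLICT (empty clause)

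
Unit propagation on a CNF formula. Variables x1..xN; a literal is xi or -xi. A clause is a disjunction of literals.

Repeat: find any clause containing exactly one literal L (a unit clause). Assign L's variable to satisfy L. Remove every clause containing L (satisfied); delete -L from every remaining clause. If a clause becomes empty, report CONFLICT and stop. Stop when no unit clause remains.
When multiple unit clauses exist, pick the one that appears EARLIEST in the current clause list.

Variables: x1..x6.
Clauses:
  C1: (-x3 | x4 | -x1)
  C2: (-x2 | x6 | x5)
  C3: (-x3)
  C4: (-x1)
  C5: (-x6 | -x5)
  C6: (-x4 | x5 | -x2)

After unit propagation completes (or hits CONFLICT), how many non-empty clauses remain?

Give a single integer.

unit clause [-3] forces x3=F; simplify:
  satisfied 2 clause(s); 4 remain; assigned so far: [3]
unit clause [-1] forces x1=F; simplify:
  satisfied 1 clause(s); 3 remain; assigned so far: [1, 3]

Answer: 3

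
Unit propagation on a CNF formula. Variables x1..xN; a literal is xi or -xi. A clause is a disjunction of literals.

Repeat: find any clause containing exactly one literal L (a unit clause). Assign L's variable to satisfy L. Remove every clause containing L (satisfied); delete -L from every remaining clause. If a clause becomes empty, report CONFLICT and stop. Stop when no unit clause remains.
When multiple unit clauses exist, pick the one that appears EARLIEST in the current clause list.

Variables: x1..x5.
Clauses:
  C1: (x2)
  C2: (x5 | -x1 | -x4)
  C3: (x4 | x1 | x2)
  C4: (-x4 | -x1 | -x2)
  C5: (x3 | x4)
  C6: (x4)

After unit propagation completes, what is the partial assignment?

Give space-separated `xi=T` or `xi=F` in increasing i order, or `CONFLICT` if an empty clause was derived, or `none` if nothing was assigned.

Answer: x1=F x2=T x4=T

Derivation:
unit clause [2] forces x2=T; simplify:
  drop -2 from [-4, -1, -2] -> [-4, -1]
  satisfied 2 clause(s); 4 remain; assigned so far: [2]
unit clause [4] forces x4=T; simplify:
  drop -4 from [5, -1, -4] -> [5, -1]
  drop -4 from [-4, -1] -> [-1]
  satisfied 2 clause(s); 2 remain; assigned so far: [2, 4]
unit clause [-1] forces x1=F; simplify:
  satisfied 2 clause(s); 0 remain; assigned so far: [1, 2, 4]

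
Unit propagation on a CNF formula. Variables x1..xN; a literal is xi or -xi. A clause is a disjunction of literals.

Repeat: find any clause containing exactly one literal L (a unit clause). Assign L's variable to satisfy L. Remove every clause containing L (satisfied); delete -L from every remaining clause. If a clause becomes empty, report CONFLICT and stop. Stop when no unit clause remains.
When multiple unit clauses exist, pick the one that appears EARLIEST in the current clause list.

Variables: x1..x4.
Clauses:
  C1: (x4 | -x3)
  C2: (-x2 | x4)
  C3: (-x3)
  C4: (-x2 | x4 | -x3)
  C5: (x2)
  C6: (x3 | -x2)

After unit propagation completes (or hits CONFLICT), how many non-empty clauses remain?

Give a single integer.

Answer: 1

Derivation:
unit clause [-3] forces x3=F; simplify:
  drop 3 from [3, -2] -> [-2]
  satisfied 3 clause(s); 3 remain; assigned so far: [3]
unit clause [2] forces x2=T; simplify:
  drop -2 from [-2, 4] -> [4]
  drop -2 from [-2] -> [] (empty!)
  satisfied 1 clause(s); 2 remain; assigned so far: [2, 3]
CONFLICT (empty clause)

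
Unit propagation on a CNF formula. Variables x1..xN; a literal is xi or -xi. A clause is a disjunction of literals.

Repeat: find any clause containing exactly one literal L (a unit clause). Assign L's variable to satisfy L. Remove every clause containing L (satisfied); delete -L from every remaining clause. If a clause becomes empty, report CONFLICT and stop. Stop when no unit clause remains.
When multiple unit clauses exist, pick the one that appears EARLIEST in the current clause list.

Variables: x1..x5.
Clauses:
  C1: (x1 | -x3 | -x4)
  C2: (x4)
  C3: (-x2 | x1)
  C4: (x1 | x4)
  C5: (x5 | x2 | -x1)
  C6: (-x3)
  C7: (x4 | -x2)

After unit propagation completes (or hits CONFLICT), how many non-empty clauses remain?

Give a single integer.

unit clause [4] forces x4=T; simplify:
  drop -4 from [1, -3, -4] -> [1, -3]
  satisfied 3 clause(s); 4 remain; assigned so far: [4]
unit clause [-3] forces x3=F; simplify:
  satisfied 2 clause(s); 2 remain; assigned so far: [3, 4]

Answer: 2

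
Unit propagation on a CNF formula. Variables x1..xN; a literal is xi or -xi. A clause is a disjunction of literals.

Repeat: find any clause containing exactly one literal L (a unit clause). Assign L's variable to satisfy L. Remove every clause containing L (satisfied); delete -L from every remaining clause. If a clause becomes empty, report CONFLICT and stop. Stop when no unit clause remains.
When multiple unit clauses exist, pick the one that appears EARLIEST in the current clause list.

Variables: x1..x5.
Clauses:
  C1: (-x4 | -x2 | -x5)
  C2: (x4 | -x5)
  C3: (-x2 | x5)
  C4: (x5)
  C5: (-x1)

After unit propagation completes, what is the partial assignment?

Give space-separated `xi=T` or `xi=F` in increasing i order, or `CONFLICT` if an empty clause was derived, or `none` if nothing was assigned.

unit clause [5] forces x5=T; simplify:
  drop -5 from [-4, -2, -5] -> [-4, -2]
  drop -5 from [4, -5] -> [4]
  satisfied 2 clause(s); 3 remain; assigned so far: [5]
unit clause [4] forces x4=T; simplify:
  drop -4 from [-4, -2] -> [-2]
  satisfied 1 clause(s); 2 remain; assigned so far: [4, 5]
unit clause [-2] forces x2=F; simplify:
  satisfied 1 clause(s); 1 remain; assigned so far: [2, 4, 5]
unit clause [-1] forces x1=F; simplify:
  satisfied 1 clause(s); 0 remain; assigned so far: [1, 2, 4, 5]

Answer: x1=F x2=F x4=T x5=T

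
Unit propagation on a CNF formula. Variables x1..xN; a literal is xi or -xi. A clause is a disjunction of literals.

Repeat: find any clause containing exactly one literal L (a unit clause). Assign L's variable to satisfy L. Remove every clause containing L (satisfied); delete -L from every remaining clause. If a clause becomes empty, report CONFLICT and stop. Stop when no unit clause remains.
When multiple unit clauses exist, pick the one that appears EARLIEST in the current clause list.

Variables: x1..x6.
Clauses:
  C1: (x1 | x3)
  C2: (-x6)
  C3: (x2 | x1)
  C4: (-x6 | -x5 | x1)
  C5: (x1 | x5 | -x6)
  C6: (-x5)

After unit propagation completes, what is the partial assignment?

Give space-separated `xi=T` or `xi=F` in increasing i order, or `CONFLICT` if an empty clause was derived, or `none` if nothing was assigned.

unit clause [-6] forces x6=F; simplify:
  satisfied 3 clause(s); 3 remain; assigned so far: [6]
unit clause [-5] forces x5=F; simplify:
  satisfied 1 clause(s); 2 remain; assigned so far: [5, 6]

Answer: x5=F x6=F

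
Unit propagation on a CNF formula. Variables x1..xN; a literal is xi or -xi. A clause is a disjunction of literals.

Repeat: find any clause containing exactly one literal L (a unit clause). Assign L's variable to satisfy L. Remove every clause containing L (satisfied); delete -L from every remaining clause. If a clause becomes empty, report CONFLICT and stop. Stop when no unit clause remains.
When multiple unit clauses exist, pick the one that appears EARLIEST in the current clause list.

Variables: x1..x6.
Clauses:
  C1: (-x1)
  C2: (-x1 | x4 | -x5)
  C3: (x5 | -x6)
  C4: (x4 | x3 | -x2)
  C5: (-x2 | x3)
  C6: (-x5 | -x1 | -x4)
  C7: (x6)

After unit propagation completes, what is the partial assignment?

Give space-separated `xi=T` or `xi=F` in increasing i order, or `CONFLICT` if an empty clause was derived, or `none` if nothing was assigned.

unit clause [-1] forces x1=F; simplify:
  satisfied 3 clause(s); 4 remain; assigned so far: [1]
unit clause [6] forces x6=T; simplify:
  drop -6 from [5, -6] -> [5]
  satisfied 1 clause(s); 3 remain; assigned so far: [1, 6]
unit clause [5] forces x5=T; simplify:
  satisfied 1 clause(s); 2 remain; assigned so far: [1, 5, 6]

Answer: x1=F x5=T x6=T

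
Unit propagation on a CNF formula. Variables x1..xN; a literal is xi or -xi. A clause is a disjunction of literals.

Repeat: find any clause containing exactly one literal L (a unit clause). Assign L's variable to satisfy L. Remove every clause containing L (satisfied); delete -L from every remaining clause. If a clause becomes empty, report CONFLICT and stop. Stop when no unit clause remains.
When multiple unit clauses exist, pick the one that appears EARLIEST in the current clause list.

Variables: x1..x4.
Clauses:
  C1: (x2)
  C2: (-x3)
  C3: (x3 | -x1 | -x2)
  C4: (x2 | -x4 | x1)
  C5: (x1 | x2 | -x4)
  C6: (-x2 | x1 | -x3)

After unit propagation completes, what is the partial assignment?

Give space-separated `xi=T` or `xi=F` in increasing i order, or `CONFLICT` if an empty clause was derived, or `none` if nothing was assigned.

unit clause [2] forces x2=T; simplify:
  drop -2 from [3, -1, -2] -> [3, -1]
  drop -2 from [-2, 1, -3] -> [1, -3]
  satisfied 3 clause(s); 3 remain; assigned so far: [2]
unit clause [-3] forces x3=F; simplify:
  drop 3 from [3, -1] -> [-1]
  satisfied 2 clause(s); 1 remain; assigned so far: [2, 3]
unit clause [-1] forces x1=F; simplify:
  satisfied 1 clause(s); 0 remain; assigned so far: [1, 2, 3]

Answer: x1=F x2=T x3=F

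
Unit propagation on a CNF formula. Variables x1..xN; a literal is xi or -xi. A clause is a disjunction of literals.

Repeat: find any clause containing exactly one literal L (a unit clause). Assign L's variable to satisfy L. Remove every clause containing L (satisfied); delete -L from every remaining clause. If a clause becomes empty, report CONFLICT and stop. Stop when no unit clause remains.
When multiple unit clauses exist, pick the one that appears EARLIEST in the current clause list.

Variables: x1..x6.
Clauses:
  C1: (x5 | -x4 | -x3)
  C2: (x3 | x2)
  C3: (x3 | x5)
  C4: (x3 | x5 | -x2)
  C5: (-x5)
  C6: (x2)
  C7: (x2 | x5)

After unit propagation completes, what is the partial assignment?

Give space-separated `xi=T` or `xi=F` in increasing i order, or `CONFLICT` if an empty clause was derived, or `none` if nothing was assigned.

unit clause [-5] forces x5=F; simplify:
  drop 5 from [5, -4, -3] -> [-4, -3]
  drop 5 from [3, 5] -> [3]
  drop 5 from [3, 5, -2] -> [3, -2]
  drop 5 from [2, 5] -> [2]
  satisfied 1 clause(s); 6 remain; assigned so far: [5]
unit clause [3] forces x3=T; simplify:
  drop -3 from [-4, -3] -> [-4]
  satisfied 3 clause(s); 3 remain; assigned so far: [3, 5]
unit clause [-4] forces x4=F; simplify:
  satisfied 1 clause(s); 2 remain; assigned so far: [3, 4, 5]
unit clause [2] forces x2=T; simplify:
  satisfied 2 clause(s); 0 remain; assigned so far: [2, 3, 4, 5]

Answer: x2=T x3=T x4=F x5=F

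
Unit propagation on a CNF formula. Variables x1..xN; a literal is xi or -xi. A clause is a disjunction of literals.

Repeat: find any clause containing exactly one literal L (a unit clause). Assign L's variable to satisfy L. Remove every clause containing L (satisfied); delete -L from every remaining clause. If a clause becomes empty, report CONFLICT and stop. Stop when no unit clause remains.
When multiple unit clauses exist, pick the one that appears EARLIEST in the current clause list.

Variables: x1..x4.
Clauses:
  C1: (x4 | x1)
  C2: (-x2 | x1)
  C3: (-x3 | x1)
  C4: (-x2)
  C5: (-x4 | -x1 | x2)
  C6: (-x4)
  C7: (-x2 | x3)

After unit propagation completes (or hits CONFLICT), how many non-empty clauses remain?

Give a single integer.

unit clause [-2] forces x2=F; simplify:
  drop 2 from [-4, -1, 2] -> [-4, -1]
  satisfied 3 clause(s); 4 remain; assigned so far: [2]
unit clause [-4] forces x4=F; simplify:
  drop 4 from [4, 1] -> [1]
  satisfied 2 clause(s); 2 remain; assigned so far: [2, 4]
unit clause [1] forces x1=T; simplify:
  satisfied 2 clause(s); 0 remain; assigned so far: [1, 2, 4]

Answer: 0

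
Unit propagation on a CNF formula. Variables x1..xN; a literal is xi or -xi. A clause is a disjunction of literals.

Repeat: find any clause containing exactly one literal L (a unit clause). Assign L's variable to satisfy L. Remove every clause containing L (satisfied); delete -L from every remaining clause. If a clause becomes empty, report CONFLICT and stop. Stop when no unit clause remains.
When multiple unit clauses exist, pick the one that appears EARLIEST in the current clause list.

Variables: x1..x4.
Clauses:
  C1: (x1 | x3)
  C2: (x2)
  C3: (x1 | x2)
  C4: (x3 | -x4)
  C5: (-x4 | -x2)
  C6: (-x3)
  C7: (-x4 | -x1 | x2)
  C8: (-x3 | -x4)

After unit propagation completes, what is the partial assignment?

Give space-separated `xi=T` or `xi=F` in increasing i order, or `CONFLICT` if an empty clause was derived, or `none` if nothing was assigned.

Answer: x1=T x2=T x3=F x4=F

Derivation:
unit clause [2] forces x2=T; simplify:
  drop -2 from [-4, -2] -> [-4]
  satisfied 3 clause(s); 5 remain; assigned so far: [2]
unit clause [-4] forces x4=F; simplify:
  satisfied 3 clause(s); 2 remain; assigned so far: [2, 4]
unit clause [-3] forces x3=F; simplify:
  drop 3 from [1, 3] -> [1]
  satisfied 1 clause(s); 1 remain; assigned so far: [2, 3, 4]
unit clause [1] forces x1=T; simplify:
  satisfied 1 clause(s); 0 remain; assigned so far: [1, 2, 3, 4]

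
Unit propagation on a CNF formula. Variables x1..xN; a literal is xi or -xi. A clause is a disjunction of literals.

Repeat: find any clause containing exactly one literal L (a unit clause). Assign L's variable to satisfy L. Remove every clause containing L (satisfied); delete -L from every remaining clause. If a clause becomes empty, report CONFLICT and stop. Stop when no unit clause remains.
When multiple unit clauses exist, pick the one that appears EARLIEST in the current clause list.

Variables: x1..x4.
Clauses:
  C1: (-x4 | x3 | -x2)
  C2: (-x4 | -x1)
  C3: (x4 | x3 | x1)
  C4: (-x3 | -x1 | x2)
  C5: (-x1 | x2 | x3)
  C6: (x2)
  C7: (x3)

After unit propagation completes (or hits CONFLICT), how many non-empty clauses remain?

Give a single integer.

unit clause [2] forces x2=T; simplify:
  drop -2 from [-4, 3, -2] -> [-4, 3]
  satisfied 3 clause(s); 4 remain; assigned so far: [2]
unit clause [3] forces x3=T; simplify:
  satisfied 3 clause(s); 1 remain; assigned so far: [2, 3]

Answer: 1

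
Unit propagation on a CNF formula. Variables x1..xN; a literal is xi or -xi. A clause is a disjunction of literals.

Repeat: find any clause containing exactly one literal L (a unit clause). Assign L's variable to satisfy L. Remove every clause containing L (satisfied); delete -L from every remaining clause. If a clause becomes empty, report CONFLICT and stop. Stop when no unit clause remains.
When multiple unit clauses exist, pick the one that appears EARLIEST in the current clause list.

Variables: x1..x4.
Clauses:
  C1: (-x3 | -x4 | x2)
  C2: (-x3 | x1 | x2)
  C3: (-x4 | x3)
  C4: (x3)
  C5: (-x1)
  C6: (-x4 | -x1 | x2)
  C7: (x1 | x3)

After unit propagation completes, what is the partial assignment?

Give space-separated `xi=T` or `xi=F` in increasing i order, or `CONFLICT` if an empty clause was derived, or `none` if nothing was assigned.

unit clause [3] forces x3=T; simplify:
  drop -3 from [-3, -4, 2] -> [-4, 2]
  drop -3 from [-3, 1, 2] -> [1, 2]
  satisfied 3 clause(s); 4 remain; assigned so far: [3]
unit clause [-1] forces x1=F; simplify:
  drop 1 from [1, 2] -> [2]
  satisfied 2 clause(s); 2 remain; assigned so far: [1, 3]
unit clause [2] forces x2=T; simplify:
  satisfied 2 clause(s); 0 remain; assigned so far: [1, 2, 3]

Answer: x1=F x2=T x3=T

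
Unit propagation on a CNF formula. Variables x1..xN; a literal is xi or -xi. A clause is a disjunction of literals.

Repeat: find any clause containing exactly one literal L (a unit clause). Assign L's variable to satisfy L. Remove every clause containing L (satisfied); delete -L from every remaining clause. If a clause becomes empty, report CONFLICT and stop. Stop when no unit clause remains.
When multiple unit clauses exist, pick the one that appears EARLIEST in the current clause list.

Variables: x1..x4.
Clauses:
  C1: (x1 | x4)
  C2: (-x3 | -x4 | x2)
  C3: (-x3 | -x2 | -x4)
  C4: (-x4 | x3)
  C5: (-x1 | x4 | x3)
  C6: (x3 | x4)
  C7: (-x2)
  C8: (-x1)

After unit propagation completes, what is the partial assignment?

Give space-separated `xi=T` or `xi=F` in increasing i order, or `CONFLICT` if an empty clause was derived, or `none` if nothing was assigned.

unit clause [-2] forces x2=F; simplify:
  drop 2 from [-3, -4, 2] -> [-3, -4]
  satisfied 2 clause(s); 6 remain; assigned so far: [2]
unit clause [-1] forces x1=F; simplify:
  drop 1 from [1, 4] -> [4]
  satisfied 2 clause(s); 4 remain; assigned so far: [1, 2]
unit clause [4] forces x4=T; simplify:
  drop -4 from [-3, -4] -> [-3]
  drop -4 from [-4, 3] -> [3]
  satisfied 2 clause(s); 2 remain; assigned so far: [1, 2, 4]
unit clause [-3] forces x3=F; simplify:
  drop 3 from [3] -> [] (empty!)
  satisfied 1 clause(s); 1 remain; assigned so far: [1, 2, 3, 4]
CONFLICT (empty clause)

Answer: CONFLICT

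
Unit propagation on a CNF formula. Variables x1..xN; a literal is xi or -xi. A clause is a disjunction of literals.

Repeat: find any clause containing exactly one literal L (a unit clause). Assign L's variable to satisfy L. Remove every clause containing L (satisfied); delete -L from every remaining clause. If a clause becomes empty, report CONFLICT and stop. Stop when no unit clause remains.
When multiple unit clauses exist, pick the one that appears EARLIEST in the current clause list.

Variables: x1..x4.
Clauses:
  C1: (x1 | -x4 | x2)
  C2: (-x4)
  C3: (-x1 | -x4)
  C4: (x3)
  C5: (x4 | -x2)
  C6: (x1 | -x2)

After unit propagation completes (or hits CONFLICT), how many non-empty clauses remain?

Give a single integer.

unit clause [-4] forces x4=F; simplify:
  drop 4 from [4, -2] -> [-2]
  satisfied 3 clause(s); 3 remain; assigned so far: [4]
unit clause [3] forces x3=T; simplify:
  satisfied 1 clause(s); 2 remain; assigned so far: [3, 4]
unit clause [-2] forces x2=F; simplify:
  satisfied 2 clause(s); 0 remain; assigned so far: [2, 3, 4]

Answer: 0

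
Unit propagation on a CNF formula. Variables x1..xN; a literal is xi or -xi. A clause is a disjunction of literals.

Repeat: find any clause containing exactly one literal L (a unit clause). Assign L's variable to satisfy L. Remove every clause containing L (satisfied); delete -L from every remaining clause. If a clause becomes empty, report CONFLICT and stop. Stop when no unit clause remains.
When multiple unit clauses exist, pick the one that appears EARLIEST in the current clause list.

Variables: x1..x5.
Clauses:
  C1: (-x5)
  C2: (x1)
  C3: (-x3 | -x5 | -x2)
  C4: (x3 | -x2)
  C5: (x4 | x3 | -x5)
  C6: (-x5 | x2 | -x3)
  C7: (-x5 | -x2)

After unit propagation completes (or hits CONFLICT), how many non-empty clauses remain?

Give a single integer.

Answer: 1

Derivation:
unit clause [-5] forces x5=F; simplify:
  satisfied 5 clause(s); 2 remain; assigned so far: [5]
unit clause [1] forces x1=T; simplify:
  satisfied 1 clause(s); 1 remain; assigned so far: [1, 5]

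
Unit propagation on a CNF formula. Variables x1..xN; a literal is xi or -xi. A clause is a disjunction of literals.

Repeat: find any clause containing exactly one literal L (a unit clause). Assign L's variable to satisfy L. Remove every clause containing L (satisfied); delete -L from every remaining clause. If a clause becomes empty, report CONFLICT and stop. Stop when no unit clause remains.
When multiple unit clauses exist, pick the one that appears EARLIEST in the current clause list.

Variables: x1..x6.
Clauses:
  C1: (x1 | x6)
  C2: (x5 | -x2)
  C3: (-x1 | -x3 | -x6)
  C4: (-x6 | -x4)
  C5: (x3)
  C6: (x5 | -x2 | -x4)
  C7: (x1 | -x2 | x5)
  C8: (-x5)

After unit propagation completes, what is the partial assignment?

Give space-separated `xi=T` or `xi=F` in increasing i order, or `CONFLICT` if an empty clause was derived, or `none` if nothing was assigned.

unit clause [3] forces x3=T; simplify:
  drop -3 from [-1, -3, -6] -> [-1, -6]
  satisfied 1 clause(s); 7 remain; assigned so far: [3]
unit clause [-5] forces x5=F; simplify:
  drop 5 from [5, -2] -> [-2]
  drop 5 from [5, -2, -4] -> [-2, -4]
  drop 5 from [1, -2, 5] -> [1, -2]
  satisfied 1 clause(s); 6 remain; assigned so far: [3, 5]
unit clause [-2] forces x2=F; simplify:
  satisfied 3 clause(s); 3 remain; assigned so far: [2, 3, 5]

Answer: x2=F x3=T x5=F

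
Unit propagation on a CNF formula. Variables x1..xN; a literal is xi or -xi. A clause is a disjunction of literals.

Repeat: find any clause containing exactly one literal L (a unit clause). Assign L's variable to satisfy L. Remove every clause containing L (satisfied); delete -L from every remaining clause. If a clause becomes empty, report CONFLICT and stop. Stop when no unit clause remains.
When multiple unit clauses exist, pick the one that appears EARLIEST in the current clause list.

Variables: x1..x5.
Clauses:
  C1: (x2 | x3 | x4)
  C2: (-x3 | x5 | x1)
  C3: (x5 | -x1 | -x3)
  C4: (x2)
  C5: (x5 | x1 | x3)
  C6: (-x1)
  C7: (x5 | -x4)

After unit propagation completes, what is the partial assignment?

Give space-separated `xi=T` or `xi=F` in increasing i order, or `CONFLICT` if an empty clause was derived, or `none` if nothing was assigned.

unit clause [2] forces x2=T; simplify:
  satisfied 2 clause(s); 5 remain; assigned so far: [2]
unit clause [-1] forces x1=F; simplify:
  drop 1 from [-3, 5, 1] -> [-3, 5]
  drop 1 from [5, 1, 3] -> [5, 3]
  satisfied 2 clause(s); 3 remain; assigned so far: [1, 2]

Answer: x1=F x2=T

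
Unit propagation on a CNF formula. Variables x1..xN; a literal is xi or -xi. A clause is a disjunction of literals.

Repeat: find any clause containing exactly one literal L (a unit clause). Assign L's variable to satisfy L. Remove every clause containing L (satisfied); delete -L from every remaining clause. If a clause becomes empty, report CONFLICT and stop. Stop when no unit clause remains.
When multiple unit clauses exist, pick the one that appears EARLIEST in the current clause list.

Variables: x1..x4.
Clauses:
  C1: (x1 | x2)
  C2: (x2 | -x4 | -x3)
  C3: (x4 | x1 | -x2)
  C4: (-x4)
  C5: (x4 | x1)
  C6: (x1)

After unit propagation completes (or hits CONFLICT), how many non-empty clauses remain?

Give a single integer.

Answer: 0

Derivation:
unit clause [-4] forces x4=F; simplify:
  drop 4 from [4, 1, -2] -> [1, -2]
  drop 4 from [4, 1] -> [1]
  satisfied 2 clause(s); 4 remain; assigned so far: [4]
unit clause [1] forces x1=T; simplify:
  satisfied 4 clause(s); 0 remain; assigned so far: [1, 4]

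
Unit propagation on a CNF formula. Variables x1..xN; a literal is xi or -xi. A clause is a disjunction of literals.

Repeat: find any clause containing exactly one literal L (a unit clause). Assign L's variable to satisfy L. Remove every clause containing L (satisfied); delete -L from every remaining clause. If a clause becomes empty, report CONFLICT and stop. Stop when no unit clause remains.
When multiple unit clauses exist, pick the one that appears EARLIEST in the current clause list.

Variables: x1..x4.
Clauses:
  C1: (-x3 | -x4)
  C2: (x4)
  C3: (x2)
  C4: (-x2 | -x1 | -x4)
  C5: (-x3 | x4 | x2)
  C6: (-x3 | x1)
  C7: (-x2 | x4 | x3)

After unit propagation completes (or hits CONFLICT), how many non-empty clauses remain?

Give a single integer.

unit clause [4] forces x4=T; simplify:
  drop -4 from [-3, -4] -> [-3]
  drop -4 from [-2, -1, -4] -> [-2, -1]
  satisfied 3 clause(s); 4 remain; assigned so far: [4]
unit clause [-3] forces x3=F; simplify:
  satisfied 2 clause(s); 2 remain; assigned so far: [3, 4]
unit clause [2] forces x2=T; simplify:
  drop -2 from [-2, -1] -> [-1]
  satisfied 1 clause(s); 1 remain; assigned so far: [2, 3, 4]
unit clause [-1] forces x1=F; simplify:
  satisfied 1 clause(s); 0 remain; assigned so far: [1, 2, 3, 4]

Answer: 0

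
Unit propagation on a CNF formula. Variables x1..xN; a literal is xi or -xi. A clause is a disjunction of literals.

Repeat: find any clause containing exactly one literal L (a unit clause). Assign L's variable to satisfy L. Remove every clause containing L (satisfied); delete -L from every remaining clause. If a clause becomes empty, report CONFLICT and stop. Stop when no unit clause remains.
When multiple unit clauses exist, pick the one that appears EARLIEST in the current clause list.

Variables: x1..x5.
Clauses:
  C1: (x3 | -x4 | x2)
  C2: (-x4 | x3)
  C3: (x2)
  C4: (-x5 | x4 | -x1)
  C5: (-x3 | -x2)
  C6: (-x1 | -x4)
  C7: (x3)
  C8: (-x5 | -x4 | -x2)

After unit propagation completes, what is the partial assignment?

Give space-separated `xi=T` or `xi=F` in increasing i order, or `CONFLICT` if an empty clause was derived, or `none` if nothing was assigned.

Answer: CONFLICT

Derivation:
unit clause [2] forces x2=T; simplify:
  drop -2 from [-3, -2] -> [-3]
  drop -2 from [-5, -4, -2] -> [-5, -4]
  satisfied 2 clause(s); 6 remain; assigned so far: [2]
unit clause [-3] forces x3=F; simplify:
  drop 3 from [-4, 3] -> [-4]
  drop 3 from [3] -> [] (empty!)
  satisfied 1 clause(s); 5 remain; assigned so far: [2, 3]
CONFLICT (empty clause)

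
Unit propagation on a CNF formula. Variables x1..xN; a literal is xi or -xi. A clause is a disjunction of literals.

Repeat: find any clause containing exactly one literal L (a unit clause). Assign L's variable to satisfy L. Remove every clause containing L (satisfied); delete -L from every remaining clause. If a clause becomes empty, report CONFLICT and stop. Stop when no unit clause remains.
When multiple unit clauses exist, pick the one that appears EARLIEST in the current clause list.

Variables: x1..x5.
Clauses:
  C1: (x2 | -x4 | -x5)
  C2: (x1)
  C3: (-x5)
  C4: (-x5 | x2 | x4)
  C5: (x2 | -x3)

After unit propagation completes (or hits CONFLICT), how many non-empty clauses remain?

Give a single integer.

Answer: 1

Derivation:
unit clause [1] forces x1=T; simplify:
  satisfied 1 clause(s); 4 remain; assigned so far: [1]
unit clause [-5] forces x5=F; simplify:
  satisfied 3 clause(s); 1 remain; assigned so far: [1, 5]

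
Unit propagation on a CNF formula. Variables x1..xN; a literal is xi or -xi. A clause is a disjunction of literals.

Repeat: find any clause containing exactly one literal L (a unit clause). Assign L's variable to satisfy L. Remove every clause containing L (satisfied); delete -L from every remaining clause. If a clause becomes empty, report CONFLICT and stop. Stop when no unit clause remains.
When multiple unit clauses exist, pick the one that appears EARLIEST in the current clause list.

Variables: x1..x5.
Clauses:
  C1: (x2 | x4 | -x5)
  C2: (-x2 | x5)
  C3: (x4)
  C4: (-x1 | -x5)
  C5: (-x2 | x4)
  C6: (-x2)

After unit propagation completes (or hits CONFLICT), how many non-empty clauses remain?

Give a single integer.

Answer: 1

Derivation:
unit clause [4] forces x4=T; simplify:
  satisfied 3 clause(s); 3 remain; assigned so far: [4]
unit clause [-2] forces x2=F; simplify:
  satisfied 2 clause(s); 1 remain; assigned so far: [2, 4]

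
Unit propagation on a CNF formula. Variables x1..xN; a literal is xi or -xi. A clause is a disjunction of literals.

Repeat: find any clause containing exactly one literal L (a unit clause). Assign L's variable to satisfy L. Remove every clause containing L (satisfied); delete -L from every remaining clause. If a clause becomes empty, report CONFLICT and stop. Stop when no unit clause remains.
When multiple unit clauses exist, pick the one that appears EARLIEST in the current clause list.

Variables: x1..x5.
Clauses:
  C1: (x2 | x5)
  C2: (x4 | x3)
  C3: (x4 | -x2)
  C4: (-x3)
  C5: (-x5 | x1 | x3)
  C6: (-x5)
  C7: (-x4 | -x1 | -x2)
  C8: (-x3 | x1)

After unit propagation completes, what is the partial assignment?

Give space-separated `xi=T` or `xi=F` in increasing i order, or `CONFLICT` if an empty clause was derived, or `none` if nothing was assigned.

Answer: x1=F x2=T x3=F x4=T x5=F

Derivation:
unit clause [-3] forces x3=F; simplify:
  drop 3 from [4, 3] -> [4]
  drop 3 from [-5, 1, 3] -> [-5, 1]
  satisfied 2 clause(s); 6 remain; assigned so far: [3]
unit clause [4] forces x4=T; simplify:
  drop -4 from [-4, -1, -2] -> [-1, -2]
  satisfied 2 clause(s); 4 remain; assigned so far: [3, 4]
unit clause [-5] forces x5=F; simplify:
  drop 5 from [2, 5] -> [2]
  satisfied 2 clause(s); 2 remain; assigned so far: [3, 4, 5]
unit clause [2] forces x2=T; simplify:
  drop -2 from [-1, -2] -> [-1]
  satisfied 1 clause(s); 1 remain; assigned so far: [2, 3, 4, 5]
unit clause [-1] forces x1=F; simplify:
  satisfied 1 clause(s); 0 remain; assigned so far: [1, 2, 3, 4, 5]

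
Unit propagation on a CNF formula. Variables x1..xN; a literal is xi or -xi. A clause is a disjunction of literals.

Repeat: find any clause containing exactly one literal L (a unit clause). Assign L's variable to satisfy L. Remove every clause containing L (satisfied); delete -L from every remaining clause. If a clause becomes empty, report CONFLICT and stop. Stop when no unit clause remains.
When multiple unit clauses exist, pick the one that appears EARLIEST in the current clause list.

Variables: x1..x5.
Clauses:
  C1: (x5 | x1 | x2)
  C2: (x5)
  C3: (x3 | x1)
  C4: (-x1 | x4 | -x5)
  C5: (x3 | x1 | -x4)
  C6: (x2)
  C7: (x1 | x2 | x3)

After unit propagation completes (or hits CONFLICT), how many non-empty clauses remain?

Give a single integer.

unit clause [5] forces x5=T; simplify:
  drop -5 from [-1, 4, -5] -> [-1, 4]
  satisfied 2 clause(s); 5 remain; assigned so far: [5]
unit clause [2] forces x2=T; simplify:
  satisfied 2 clause(s); 3 remain; assigned so far: [2, 5]

Answer: 3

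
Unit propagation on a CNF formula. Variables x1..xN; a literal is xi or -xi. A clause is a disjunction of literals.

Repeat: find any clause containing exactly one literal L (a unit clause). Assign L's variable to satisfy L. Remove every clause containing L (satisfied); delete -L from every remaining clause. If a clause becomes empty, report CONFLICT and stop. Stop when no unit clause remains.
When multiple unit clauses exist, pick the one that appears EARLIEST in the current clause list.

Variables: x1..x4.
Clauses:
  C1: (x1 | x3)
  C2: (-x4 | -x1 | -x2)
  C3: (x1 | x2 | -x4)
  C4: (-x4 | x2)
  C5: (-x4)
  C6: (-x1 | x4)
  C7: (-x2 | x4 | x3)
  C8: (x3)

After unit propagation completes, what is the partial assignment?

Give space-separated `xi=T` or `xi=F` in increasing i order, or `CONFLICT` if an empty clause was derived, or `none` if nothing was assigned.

Answer: x1=F x3=T x4=F

Derivation:
unit clause [-4] forces x4=F; simplify:
  drop 4 from [-1, 4] -> [-1]
  drop 4 from [-2, 4, 3] -> [-2, 3]
  satisfied 4 clause(s); 4 remain; assigned so far: [4]
unit clause [-1] forces x1=F; simplify:
  drop 1 from [1, 3] -> [3]
  satisfied 1 clause(s); 3 remain; assigned so far: [1, 4]
unit clause [3] forces x3=T; simplify:
  satisfied 3 clause(s); 0 remain; assigned so far: [1, 3, 4]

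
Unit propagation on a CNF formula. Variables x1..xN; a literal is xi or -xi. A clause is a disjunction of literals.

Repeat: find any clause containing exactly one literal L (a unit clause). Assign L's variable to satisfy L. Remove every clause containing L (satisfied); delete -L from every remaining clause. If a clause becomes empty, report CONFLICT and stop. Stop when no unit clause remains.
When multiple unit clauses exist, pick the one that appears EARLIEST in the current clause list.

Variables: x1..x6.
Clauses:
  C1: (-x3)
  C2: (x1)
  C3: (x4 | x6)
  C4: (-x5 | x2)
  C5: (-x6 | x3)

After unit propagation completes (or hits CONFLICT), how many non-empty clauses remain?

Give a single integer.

unit clause [-3] forces x3=F; simplify:
  drop 3 from [-6, 3] -> [-6]
  satisfied 1 clause(s); 4 remain; assigned so far: [3]
unit clause [1] forces x1=T; simplify:
  satisfied 1 clause(s); 3 remain; assigned so far: [1, 3]
unit clause [-6] forces x6=F; simplify:
  drop 6 from [4, 6] -> [4]
  satisfied 1 clause(s); 2 remain; assigned so far: [1, 3, 6]
unit clause [4] forces x4=T; simplify:
  satisfied 1 clause(s); 1 remain; assigned so far: [1, 3, 4, 6]

Answer: 1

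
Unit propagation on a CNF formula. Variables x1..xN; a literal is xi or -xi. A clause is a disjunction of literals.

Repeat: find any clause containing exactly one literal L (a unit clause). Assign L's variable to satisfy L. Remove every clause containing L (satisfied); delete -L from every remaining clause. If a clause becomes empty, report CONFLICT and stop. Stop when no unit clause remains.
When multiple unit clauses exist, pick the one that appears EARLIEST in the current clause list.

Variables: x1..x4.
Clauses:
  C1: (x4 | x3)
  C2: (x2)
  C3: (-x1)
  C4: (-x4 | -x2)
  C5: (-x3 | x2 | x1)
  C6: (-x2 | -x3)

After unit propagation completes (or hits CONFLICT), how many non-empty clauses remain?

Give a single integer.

unit clause [2] forces x2=T; simplify:
  drop -2 from [-4, -2] -> [-4]
  drop -2 from [-2, -3] -> [-3]
  satisfied 2 clause(s); 4 remain; assigned so far: [2]
unit clause [-1] forces x1=F; simplify:
  satisfied 1 clause(s); 3 remain; assigned so far: [1, 2]
unit clause [-4] forces x4=F; simplify:
  drop 4 from [4, 3] -> [3]
  satisfied 1 clause(s); 2 remain; assigned so far: [1, 2, 4]
unit clause [3] forces x3=T; simplify:
  drop -3 from [-3] -> [] (empty!)
  satisfied 1 clause(s); 1 remain; assigned so far: [1, 2, 3, 4]
CONFLICT (empty clause)

Answer: 0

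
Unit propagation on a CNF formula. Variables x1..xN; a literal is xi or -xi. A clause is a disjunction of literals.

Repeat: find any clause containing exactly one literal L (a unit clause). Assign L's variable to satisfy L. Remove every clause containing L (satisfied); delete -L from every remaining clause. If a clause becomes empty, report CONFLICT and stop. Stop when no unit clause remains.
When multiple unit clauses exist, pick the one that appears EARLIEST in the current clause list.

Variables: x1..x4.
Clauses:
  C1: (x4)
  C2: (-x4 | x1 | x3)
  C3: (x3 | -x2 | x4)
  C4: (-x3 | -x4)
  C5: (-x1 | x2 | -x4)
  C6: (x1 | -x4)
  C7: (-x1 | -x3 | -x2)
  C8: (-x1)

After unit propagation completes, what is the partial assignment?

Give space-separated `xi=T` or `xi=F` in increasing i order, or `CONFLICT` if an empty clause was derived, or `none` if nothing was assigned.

unit clause [4] forces x4=T; simplify:
  drop -4 from [-4, 1, 3] -> [1, 3]
  drop -4 from [-3, -4] -> [-3]
  drop -4 from [-1, 2, -4] -> [-1, 2]
  drop -4 from [1, -4] -> [1]
  satisfied 2 clause(s); 6 remain; assigned so far: [4]
unit clause [-3] forces x3=F; simplify:
  drop 3 from [1, 3] -> [1]
  satisfied 2 clause(s); 4 remain; assigned so far: [3, 4]
unit clause [1] forces x1=T; simplify:
  drop -1 from [-1, 2] -> [2]
  drop -1 from [-1] -> [] (empty!)
  satisfied 2 clause(s); 2 remain; assigned so far: [1, 3, 4]
CONFLICT (empty clause)

Answer: CONFLICT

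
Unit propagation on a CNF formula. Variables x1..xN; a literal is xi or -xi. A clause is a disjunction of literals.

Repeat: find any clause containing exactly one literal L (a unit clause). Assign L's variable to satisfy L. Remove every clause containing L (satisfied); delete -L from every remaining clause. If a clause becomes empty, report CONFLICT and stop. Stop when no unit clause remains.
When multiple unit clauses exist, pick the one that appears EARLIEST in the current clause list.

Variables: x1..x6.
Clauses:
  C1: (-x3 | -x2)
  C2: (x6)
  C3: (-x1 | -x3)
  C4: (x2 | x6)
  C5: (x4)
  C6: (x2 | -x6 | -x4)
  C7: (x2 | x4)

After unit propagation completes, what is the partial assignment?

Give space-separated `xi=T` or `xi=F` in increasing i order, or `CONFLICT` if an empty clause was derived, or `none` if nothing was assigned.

Answer: x2=T x3=F x4=T x6=T

Derivation:
unit clause [6] forces x6=T; simplify:
  drop -6 from [2, -6, -4] -> [2, -4]
  satisfied 2 clause(s); 5 remain; assigned so far: [6]
unit clause [4] forces x4=T; simplify:
  drop -4 from [2, -4] -> [2]
  satisfied 2 clause(s); 3 remain; assigned so far: [4, 6]
unit clause [2] forces x2=T; simplify:
  drop -2 from [-3, -2] -> [-3]
  satisfied 1 clause(s); 2 remain; assigned so far: [2, 4, 6]
unit clause [-3] forces x3=F; simplify:
  satisfied 2 clause(s); 0 remain; assigned so far: [2, 3, 4, 6]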